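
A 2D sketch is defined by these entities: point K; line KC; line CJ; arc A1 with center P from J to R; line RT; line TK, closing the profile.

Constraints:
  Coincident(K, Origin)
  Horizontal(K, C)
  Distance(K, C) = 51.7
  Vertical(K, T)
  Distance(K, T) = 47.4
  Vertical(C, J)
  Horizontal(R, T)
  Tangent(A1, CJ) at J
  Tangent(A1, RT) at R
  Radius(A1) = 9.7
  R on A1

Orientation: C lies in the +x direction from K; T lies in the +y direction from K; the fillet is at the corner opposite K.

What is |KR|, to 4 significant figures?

63.33

The virtual corner opposite K is at (51.70, 47.40). A1 meets CJ tangentially, so PJ is at right angles to CJ and tangency of A1 to RT means the radius PR is perpendicular to RT, with radius 9.7, so the center P sits 9.7 in from both sides at P = (42.00, 37.70). That places the tangent points at J = (51.70, 37.70) on CJ and R = (42.00, 47.40) on RT. Then |KR| = |R − K| = 63.33.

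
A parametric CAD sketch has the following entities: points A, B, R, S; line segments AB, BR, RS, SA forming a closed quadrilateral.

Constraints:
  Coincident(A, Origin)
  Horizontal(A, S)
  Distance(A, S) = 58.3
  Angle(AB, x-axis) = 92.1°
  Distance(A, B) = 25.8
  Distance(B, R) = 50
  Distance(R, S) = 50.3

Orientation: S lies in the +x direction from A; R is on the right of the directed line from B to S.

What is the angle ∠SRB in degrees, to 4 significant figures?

80.21°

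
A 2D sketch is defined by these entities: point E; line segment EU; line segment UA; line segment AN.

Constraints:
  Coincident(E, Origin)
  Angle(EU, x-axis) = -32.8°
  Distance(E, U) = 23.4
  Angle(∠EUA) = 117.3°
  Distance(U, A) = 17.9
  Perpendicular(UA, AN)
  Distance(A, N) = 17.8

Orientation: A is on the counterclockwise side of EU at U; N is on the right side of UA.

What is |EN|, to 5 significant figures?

48.055

E is at the origin; EU runs at -32.8° with length 23.4, so U = 23.4·(cos -32.8°, sin -32.8°) = (19.669, -12.676). ∠EUA = 117.3°, so UA runs at -32.8° + (180° − 117.3°) = 29.900° from the x-axis; with |UA| = 17.9, A = U + 17.9·(cos 29.900°, sin 29.900°) = (35.187, -3.7530). The perpendicularity gives AN at right angles to UA; with |AN| = 17.8 on the right of UA, N = A + 17.8·(0.49849, -0.86690) = (44.060, -19.184). Then |EN| = |N − E| = 48.055.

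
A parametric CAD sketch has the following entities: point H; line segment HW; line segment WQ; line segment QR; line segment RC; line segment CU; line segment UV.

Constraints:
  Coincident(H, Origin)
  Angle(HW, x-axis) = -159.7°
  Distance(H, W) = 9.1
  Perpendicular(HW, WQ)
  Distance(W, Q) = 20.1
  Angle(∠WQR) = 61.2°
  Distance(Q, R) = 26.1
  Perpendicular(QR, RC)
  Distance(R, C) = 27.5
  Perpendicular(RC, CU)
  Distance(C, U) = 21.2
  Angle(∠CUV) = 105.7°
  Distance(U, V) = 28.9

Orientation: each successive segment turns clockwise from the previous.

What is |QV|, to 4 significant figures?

2.938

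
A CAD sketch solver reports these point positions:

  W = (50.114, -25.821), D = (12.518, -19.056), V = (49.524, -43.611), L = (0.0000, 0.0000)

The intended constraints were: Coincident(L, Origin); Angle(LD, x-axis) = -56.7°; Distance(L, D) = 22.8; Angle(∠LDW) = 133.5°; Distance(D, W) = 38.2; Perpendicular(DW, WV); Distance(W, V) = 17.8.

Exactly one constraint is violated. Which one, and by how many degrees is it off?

Perpendicular(DW, WV) — off by 8.30°.

L = (0.00, 0.00) ✓; LD at -56.70° ✓; |LD| = 22.80 ✓; ∠LDW = 133.5° ✓; |DW| = 38.20 ✓; ∠(DW, WV) = 81.70° ✗; |WV| = 17.80 ✓.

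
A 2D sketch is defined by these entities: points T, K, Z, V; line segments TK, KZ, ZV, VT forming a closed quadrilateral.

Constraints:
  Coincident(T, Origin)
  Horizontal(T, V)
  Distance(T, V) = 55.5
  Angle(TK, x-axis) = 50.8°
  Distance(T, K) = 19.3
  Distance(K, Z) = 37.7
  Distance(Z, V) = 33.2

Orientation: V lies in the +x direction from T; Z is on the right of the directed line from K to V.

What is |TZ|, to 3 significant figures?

34.2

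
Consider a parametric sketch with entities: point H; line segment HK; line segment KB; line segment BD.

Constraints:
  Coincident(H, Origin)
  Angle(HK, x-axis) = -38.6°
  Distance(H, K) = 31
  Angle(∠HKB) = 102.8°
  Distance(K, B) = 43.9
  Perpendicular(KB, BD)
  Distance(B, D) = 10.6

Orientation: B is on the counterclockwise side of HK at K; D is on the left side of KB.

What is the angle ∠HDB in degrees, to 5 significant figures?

111.14°

H is at the origin; HK runs at -38.6° with length 31.0, so K = 31.0·(cos -38.6°, sin -38.6°) = (24.227, -19.340). ∠HKB = 102.8°, so KB runs at -38.6° + (180° − 102.8°) = 38.600° from the x-axis; with |KB| = 43.9, B = K + 43.9·(cos 38.600°, sin 38.600°) = (58.536, 8.0480). The perpendicularity gives BD at right angles to KB; with |BD| = 10.6 on the left of KB, D = B + 10.6·(-0.62388, 0.78152) = (51.923, 16.332). Then cos ∠HDB = DH·DB / (|DH||DB|), giving 111.14°.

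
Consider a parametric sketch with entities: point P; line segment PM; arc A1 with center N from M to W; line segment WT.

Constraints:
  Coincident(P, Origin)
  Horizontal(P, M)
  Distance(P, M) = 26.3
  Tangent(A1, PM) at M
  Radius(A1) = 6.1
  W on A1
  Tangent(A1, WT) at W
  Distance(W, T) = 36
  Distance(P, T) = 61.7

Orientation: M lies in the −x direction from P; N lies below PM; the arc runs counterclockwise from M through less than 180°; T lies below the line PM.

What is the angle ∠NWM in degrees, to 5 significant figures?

64.786°

Checks: ∠(NM, MP) = 90.00° ✓; |NW| = 6.100 ✓; ∠(NW, WT) = 90.00° ✓; |WT| = 36.00 ✓; |PT| = 61.70 ✓.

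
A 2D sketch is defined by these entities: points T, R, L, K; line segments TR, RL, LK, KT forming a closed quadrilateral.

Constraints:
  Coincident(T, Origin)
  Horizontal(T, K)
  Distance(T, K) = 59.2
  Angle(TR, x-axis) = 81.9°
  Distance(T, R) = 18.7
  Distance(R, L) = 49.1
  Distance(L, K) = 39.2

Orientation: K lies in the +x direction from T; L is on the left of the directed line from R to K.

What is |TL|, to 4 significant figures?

60.86

Checks: |RL| = 49.10 ✓; |LK| = 39.20 ✓.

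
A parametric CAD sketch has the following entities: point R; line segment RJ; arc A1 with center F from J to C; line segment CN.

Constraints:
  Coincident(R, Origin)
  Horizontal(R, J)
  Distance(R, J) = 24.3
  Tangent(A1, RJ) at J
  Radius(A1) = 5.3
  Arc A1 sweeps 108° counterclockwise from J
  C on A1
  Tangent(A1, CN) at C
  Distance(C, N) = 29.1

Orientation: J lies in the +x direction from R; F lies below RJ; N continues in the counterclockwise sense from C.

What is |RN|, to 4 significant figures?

44.68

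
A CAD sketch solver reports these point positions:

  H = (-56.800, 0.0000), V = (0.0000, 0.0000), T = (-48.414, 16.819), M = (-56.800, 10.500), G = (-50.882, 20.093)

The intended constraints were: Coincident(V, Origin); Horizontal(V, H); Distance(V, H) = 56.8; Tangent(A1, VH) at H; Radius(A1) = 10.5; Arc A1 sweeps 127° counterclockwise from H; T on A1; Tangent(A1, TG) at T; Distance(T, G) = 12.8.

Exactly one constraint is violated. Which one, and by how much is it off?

Distance(T, G) = 12.8 — off by 8.70.

V = (0.00, 0.00) ✓; V.y = 0.00, H.y = 0.00 ✓; |VH| = 56.80 ✓; ∠(MH, HV) = 90.00° ✓; |MH| = 10.50 ✓; bearing(M→T) − bearing(M→H) = 127.0° ✓; |MT| = 10.50 ✓; ∠(MT, TG) = 89.99° ✓; |TG| = 4.100 ✗.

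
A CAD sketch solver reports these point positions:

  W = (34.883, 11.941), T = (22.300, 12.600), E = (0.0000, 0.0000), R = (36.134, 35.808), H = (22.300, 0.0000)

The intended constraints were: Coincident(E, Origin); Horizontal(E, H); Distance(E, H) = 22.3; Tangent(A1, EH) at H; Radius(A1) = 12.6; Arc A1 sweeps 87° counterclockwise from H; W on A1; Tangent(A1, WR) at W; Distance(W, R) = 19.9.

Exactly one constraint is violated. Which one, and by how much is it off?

Distance(W, R) = 19.9 — off by 4.00.

E = (0.00, 0.00) ✓; E.y = 0.00, H.y = 0.00 ✓; |EH| = 22.30 ✓; ∠(TH, HE) = 90.00° ✓; |TH| = 12.60 ✓; bearing(T→W) − bearing(T→H) = 87.00° ✓; |TW| = 12.60 ✓; ∠(TW, WR) = 90.00° ✓; |WR| = 23.90 ✗.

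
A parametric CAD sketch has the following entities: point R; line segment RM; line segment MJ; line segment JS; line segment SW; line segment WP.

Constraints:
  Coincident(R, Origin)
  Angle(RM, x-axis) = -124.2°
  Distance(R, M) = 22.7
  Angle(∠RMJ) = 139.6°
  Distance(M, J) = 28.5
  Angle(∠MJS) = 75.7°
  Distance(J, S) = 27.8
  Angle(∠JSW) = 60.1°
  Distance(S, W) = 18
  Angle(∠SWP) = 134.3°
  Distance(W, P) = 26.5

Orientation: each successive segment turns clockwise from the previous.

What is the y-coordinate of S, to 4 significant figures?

1.452

R is at the origin; RM runs at -124.2° with length 22.7, so M = (-12.76, -18.77). ∠RMJ = 139.6° gives MJ at -164.6° from the x-axis; with |MJ| = 28.5, J = (-40.24, -26.34). ∠MJS = 75.7° gives JS at 91.10° from the x-axis; with |JS| = 27.8, S = (-40.77, 1.452). So S.y = 1.452.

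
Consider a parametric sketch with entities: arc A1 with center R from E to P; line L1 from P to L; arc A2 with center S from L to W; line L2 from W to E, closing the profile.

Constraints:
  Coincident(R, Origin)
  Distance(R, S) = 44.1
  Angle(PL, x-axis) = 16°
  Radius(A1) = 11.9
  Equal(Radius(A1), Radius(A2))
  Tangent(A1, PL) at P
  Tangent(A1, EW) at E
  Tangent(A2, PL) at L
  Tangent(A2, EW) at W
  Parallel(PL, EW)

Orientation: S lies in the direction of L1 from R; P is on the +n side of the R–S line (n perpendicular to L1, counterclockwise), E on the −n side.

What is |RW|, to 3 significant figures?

45.7

The slot axis is L1's direction at 16.0°, so u = (cos 16.0°, sin 16.0°) = (0.961, 0.276) and n = (−sin 16.0°, cos 16.0°) = (-0.276, 0.961). R is at the origin and S lies 44.1 along u from R, so S = 44.1·u = (42.4, 12.2). Tangency of A1 to both parallel lines with radius 11.9 puts P and E at R ± 11.9·n: P = (-3.28, 11.4), E = (3.28, -11.4). Equal radii place L and W the same way about S: L = S + 11.9·n = (39.1, 23.6), W = S − 11.9·n = (45.7, 0.717). Then |RW| = |W − R| = 45.7.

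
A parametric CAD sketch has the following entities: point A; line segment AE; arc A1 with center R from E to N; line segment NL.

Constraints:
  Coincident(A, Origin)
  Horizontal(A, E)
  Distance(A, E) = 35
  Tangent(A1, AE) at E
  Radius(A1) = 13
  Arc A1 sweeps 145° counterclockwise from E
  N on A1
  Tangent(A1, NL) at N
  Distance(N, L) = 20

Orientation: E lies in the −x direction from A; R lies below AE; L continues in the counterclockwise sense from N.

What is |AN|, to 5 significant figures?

48.599

A is at the origin; AE is horizontal with |AE| = 35.0 and E on the −x side, so E = (-35.000, 0.0000). Tangency of A1 to AE means the radius RE is perpendicular to AE, so R = E + (0, -13) = (-35.000, -13.000). On A1, E sits at bearing 90° from R; a 145° counterclockwise sweep puts N at bearing 235°, so N = R + 13.0·(cos 235°, sin 235°) = (-42.456, -23.649). Then |AN| = |N − A| = 48.599.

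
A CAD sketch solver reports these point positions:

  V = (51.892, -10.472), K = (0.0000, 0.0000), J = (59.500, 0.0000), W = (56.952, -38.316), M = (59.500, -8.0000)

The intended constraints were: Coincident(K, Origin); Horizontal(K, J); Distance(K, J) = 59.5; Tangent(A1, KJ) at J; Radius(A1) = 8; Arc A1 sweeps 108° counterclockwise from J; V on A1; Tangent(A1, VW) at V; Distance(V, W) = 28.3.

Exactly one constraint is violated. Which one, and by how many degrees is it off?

Tangent(A1, VW) at V — off by 7.70°.

K = (0.00, 0.00) ✓; K.y = 0.00, J.y = 0.00 ✓; |KJ| = 59.50 ✓; ∠(MJ, JK) = 90.00° ✓; |MJ| = 8.000 ✓; bearing(M→V) − bearing(M→J) = 108.0° ✓; |MV| = 8.000 ✓; ∠(MV, VW) = 97.70° ✗; |VW| = 28.30 ✓.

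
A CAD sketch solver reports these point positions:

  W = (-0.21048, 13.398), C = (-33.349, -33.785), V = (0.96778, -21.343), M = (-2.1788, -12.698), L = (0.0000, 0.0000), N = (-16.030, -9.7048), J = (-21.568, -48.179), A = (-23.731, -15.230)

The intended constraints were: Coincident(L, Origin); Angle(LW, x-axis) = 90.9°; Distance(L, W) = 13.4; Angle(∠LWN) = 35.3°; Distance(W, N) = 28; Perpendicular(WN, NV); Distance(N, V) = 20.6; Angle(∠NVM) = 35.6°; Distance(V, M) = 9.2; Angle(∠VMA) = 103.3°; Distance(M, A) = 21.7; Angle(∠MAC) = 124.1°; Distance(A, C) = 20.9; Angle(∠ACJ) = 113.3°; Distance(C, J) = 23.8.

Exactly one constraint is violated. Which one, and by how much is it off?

Distance(C, J) = 23.8 — off by 5.20.

L = (0.00, 0.00) ✓; LW at 90.90° ✓; |LW| = 13.40 ✓; ∠LWN = 35.30° ✓; |WN| = 28.00 ✓; ∠(WN, NV) = 90.00° ✓; |NV| = 20.60 ✓; ∠NVM = 35.60° ✓; |VM| = 9.200 ✓; ∠VMA = 103.3° ✓; |MA| = 21.70 ✓; ∠MAC = 124.1° ✓; |AC| = 20.90 ✓; ∠ACJ = 113.3° ✓; |CJ| = 18.60 ✗.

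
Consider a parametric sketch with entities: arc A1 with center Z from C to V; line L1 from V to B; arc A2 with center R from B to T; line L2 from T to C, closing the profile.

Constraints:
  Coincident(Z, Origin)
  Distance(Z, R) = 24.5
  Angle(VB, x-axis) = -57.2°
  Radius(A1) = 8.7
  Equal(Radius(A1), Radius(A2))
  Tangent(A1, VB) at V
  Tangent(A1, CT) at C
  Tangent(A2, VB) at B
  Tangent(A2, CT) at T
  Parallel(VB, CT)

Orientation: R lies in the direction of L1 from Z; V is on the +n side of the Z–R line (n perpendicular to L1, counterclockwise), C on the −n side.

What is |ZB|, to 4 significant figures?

26.00

The slot axis is L1's direction at -57.2°, so u = (cos -57.2°, sin -57.2°) = (0.5417, -0.8406) and n = (−sin -57.2°, cos -57.2°) = (0.8406, 0.5417). Z is at the origin and R lies 24.5 along u from Z, so R = 24.5·u = (13.27, -20.59). Tangency of A1 to both parallel lines with radius 8.7 puts V and C at Z ± 8.7·n: V = (7.313, 4.713), C = (-7.313, -4.713). Equal radii place B and T the same way about R: B = R + 8.7·n = (20.58, -15.88), T = R − 8.7·n = (5.959, -25.31). Then |ZB| = |B − Z| = 26.00.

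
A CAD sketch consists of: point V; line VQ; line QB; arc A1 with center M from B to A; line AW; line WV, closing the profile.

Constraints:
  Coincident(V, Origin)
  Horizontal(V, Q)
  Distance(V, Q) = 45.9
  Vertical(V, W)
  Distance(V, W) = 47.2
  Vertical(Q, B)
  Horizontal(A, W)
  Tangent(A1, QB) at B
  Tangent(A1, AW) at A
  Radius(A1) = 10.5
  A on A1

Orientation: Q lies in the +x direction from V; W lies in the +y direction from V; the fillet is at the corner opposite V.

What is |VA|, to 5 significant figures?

59.000

V is at the origin; V and Q share the same y with |VQ| = 45.9 and Q on the +x side, so Q = (45.900, 0.0000). VW is vertical with |VW| = 47.2 and W on the +y side, so W = (0.0000, 47.200). The virtual corner opposite V is at (45.900, 47.200). Tangency of A1 to QB means the radius MB is perpendicular to QB and tangency of A1 to AW means the radius MA is perpendicular to AW, with radius 10.5, so the center M sits 10.5 in from both sides at M = (35.400, 36.700). That places the tangent points at B = (45.900, 36.700) on QB and A = (35.400, 47.200) on AW. Then |VA| = |A − V| = 59.000.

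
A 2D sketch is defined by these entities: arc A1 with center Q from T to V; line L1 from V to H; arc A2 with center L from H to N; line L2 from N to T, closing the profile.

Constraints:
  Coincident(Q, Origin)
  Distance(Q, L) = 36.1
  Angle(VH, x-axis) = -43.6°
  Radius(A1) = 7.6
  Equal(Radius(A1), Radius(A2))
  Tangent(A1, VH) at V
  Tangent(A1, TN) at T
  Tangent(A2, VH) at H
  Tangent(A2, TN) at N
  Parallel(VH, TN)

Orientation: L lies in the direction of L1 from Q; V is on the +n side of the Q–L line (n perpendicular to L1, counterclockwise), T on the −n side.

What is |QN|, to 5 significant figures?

36.891

The slot axis is L1's direction at -43.6°, so u = (cos -43.6°, sin -43.6°) = (0.72417, -0.68962) and n = (−sin -43.6°, cos -43.6°) = (0.68962, 0.72417). Q is at the origin and L lies 36.1 along u from Q, so L = 36.1·u = (26.143, -24.895). Tangency of A1 to both parallel lines with radius 7.6 puts V and T at Q ± 7.6·n: V = (5.2411, 5.5037), T = (-5.2411, -5.5037). Equal radii place H and N the same way about L: H = L + 7.6·n = (31.384, -19.392), N = L − 7.6·n = (20.901, -30.399). Then |QN| = |N − Q| = 36.891.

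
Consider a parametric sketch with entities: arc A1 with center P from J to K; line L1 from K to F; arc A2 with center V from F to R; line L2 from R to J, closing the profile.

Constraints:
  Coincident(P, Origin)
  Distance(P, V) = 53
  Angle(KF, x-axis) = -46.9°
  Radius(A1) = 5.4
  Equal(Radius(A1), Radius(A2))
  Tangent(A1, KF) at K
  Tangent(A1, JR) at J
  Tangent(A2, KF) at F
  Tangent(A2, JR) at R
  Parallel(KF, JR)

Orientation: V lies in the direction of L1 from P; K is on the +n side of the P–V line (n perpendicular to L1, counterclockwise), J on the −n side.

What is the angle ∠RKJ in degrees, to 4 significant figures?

78.48°

Tangency of A1 to both parallel lines with radius 5.4 puts K and J at P ± 5.4·n: K = (3.943, 3.690), J = (-3.943, -3.690). Equal radii place F and R the same way about V: F = V + 5.4·n = (40.16, -35.01), R = V − 5.4·n = (32.27, -42.39). Then cos ∠RKJ = KR·KJ / (|KR||KJ|), giving 78.48°.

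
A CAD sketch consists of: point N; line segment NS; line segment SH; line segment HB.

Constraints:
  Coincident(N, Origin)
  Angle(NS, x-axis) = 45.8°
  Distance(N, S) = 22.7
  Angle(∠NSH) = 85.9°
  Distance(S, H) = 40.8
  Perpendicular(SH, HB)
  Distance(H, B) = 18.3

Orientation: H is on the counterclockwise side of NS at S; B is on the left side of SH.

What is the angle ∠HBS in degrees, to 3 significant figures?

65.8°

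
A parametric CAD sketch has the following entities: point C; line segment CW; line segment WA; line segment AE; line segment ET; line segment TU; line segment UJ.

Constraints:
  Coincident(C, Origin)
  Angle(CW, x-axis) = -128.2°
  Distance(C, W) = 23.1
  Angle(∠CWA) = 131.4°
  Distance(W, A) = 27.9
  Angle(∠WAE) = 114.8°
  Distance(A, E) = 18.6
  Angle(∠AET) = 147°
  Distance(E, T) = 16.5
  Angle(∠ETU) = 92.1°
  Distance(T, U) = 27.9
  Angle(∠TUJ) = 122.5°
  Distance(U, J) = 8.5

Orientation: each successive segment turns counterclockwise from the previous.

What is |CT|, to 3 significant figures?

51.2

C is at the origin; CW runs at -128.2° with length 23.1, so W = (-14.3, -18.2). ∠CWA = 131.4° gives WA at -79.6° from the x-axis; with |WA| = 27.9, A = (-9.25, -45.6). ∠WAE = 114.8° gives AE at -14.4° from the x-axis; with |AE| = 18.6, E = (8.77, -50.2). ∠AET = 147.0° gives ET at 18.6° from the x-axis; with |ET| = 16.5, T = (24.4, -45.0). Then |CT| = |T − C| = 51.2.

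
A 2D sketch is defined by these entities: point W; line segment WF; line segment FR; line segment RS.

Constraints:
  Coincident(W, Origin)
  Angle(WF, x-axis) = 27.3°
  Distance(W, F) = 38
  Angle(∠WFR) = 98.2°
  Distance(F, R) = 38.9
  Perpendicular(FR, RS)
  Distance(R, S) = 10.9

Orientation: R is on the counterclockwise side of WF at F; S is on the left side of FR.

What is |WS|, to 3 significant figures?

51.7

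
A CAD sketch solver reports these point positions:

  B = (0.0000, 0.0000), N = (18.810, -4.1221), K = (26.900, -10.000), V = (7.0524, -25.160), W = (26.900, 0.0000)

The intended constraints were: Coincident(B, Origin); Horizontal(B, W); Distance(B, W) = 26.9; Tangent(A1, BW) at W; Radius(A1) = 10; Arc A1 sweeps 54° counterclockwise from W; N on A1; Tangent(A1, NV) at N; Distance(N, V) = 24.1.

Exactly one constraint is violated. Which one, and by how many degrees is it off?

Tangent(A1, NV) at N — off by 6.80°.

B = (0.00, 0.00) ✓; B.y = 0.00, W.y = 0.00 ✓; |BW| = 26.90 ✓; ∠(KW, WB) = 90.00° ✓; |KW| = 10.00 ✓; bearing(K→N) − bearing(K→W) = 54.00° ✓; |KN| = 10.00 ✓; ∠(KN, NV) = 83.20° ✗; |NV| = 24.10 ✓.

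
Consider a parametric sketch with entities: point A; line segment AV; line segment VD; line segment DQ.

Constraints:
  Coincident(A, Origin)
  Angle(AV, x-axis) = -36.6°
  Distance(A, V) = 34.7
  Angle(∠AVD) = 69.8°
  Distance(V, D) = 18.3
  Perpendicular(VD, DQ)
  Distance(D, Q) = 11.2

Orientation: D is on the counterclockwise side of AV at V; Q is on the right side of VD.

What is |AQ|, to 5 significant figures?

44.219

A is at the origin; AV runs at -36.6° with length 34.7, so V = 34.7·(cos -36.6°, sin -36.6°) = (27.858, -20.689). ∠AVD = 69.8°, so VD runs at -36.6° + (180° − 69.8°) = 73.600° from the x-axis; with |VD| = 18.3, D = V + 18.3·(cos 73.600°, sin 73.600°) = (33.025, -3.1336). The perpendicularity gives DQ at right angles to VD; with |DQ| = 11.2 on the right of VD, Q = D + 11.2·(0.95931, -0.28234) = (43.769, -6.2958). Then |AQ| = |Q − A| = 44.219.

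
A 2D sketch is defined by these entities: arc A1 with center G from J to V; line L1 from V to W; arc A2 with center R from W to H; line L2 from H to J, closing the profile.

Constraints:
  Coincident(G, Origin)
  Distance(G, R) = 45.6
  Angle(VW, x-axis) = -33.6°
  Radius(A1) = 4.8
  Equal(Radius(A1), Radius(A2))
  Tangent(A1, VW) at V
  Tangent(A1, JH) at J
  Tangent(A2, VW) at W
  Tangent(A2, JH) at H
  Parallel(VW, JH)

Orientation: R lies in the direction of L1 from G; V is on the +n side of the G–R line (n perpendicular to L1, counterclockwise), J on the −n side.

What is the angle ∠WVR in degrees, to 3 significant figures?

6.01°

The slot axis is L1's direction at -33.6°, so u = (cos -33.6°, sin -33.6°) = (0.833, -0.553) and n = (−sin -33.6°, cos -33.6°) = (0.553, 0.833). G is at the origin and R lies 45.6 along u from G, so R = 45.6·u = (38.0, -25.2). Tangency of A1 to both parallel lines with radius 4.8 puts V and J at G ± 4.8·n: V = (2.66, 4.00), J = (-2.66, -4.00). Equal radii place W and H the same way about R: W = R + 4.8·n = (40.6, -21.2), H = R − 4.8·n = (35.3, -29.2). Then cos ∠WVR = VW·VR / (|VW||VR|), giving 6.01°.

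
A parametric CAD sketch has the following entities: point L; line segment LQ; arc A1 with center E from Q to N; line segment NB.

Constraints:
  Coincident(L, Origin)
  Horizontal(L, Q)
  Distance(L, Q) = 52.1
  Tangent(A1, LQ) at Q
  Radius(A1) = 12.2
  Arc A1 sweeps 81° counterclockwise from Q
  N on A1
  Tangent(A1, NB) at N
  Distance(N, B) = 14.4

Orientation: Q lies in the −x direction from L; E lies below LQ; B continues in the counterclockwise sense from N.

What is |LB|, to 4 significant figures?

70.78

L is at the origin; LQ is horizontal with |LQ| = 52.1 and Q on the −x side, so Q = (-52.10, 0.000). The tangent condition forces EQ to be normal to LQ, so E = Q + (0, -12.2) = (-52.10, -12.20). On A1, Q sits at bearing 90° from E; an 81° counterclockwise sweep puts N at bearing 171°, so N = E + 12.2·(cos 171°, sin 171°) = (-64.15, -10.29). A1 meets NB tangentially, so EN is at right angles to NB, so NB runs along (−sin 171°, cos 171°); with |NB| = 14.4, B = (-66.40, -24.51). Then |LB| = |B − L| = 70.78.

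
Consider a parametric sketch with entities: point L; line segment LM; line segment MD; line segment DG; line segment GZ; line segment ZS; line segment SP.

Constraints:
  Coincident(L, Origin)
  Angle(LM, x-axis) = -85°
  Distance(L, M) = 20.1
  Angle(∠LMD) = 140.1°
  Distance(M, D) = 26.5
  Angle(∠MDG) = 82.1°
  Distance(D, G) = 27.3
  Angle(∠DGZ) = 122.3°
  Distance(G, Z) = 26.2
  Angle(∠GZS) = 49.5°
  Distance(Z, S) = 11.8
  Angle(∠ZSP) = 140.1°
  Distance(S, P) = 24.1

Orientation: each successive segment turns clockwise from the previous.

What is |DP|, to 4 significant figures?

13.76

∠GZS = 49.5° gives ZS at -51.00° from the x-axis; with |ZS| = 11.8, S = (-21.24, -6.618). ∠ZSP = 140.1° gives SP at -90.90° from the x-axis; with |SP| = 24.1, P = (-21.62, -30.71). Then |DP| = |P − D| = 13.76.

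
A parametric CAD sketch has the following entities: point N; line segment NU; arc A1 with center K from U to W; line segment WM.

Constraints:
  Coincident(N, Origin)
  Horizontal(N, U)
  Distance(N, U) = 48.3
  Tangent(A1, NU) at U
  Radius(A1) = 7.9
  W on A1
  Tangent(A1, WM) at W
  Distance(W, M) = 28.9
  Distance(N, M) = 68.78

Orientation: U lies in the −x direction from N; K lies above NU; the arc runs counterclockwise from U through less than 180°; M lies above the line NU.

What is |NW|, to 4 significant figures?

43.68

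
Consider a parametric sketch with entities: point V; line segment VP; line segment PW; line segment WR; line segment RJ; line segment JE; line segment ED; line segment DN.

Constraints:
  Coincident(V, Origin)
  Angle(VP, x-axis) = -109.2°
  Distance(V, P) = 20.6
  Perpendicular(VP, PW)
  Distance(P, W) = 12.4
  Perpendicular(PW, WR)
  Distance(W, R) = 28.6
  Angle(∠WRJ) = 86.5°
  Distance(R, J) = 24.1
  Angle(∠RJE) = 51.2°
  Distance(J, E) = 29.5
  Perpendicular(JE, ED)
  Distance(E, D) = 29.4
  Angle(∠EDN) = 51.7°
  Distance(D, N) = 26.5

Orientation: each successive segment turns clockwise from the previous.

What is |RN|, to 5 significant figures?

8.6396

V is at the origin; VP runs at -109.2° with length 20.6, so P = (-6.7747, -19.454). VP ⟂ PW, so PW runs at 160.80°; with |PW| = 12.4, W = (-18.485, -15.376). The perpendicularity gives WR at right angles to PW, so WR runs at 70.800°; with |WR| = 28.6, R = (-9.0793, 11.633). ∠WRJ = 86.5° gives RJ at -22.700° from the x-axis; with |RJ| = 24.1, J = (13.154, 2.3326). ∠RJE = 51.2° gives JE at -151.50° from the x-axis; with |JE| = 29.5, E = (-12.771, -11.744). JE is perpendicular to ED, so ED runs at 118.50°; with |ED| = 29.4, D = (-26.800, 14.094). ∠EDN = 51.7° gives DN at -9.8000° from the x-axis; with |DN| = 26.5, N = (-0.68643, 9.5831). Then |RN| = |N − R| = 8.6396.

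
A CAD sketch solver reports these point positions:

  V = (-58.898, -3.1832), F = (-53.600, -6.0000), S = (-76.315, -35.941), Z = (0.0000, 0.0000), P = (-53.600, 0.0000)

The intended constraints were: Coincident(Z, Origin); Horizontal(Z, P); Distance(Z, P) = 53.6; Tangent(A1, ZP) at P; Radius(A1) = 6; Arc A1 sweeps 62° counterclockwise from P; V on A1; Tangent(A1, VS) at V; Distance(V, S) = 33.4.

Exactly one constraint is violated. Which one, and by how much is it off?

Distance(V, S) = 33.4 — off by 3.70.

Z = (0.00, 0.00) ✓; Z.y = 0.00, P.y = 0.00 ✓; |ZP| = 53.60 ✓; ∠(FP, PZ) = 90.00° ✓; |FP| = 6.000 ✓; bearing(F→V) − bearing(F→P) = 62.00° ✓; |FV| = 6.000 ✓; ∠(FV, VS) = 90.00° ✓; |VS| = 37.10 ✗.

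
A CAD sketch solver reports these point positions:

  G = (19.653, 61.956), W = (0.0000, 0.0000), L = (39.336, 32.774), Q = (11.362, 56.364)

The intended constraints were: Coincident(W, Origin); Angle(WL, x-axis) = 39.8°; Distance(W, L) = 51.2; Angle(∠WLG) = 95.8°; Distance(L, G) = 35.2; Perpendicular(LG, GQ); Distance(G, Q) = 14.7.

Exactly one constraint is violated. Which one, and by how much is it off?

Distance(G, Q) = 14.7 — off by 4.70.

W = (0.00, 0.00) ✓; WL at 39.80° ✓; |WL| = 51.20 ✓; ∠WLG = 95.80° ✓; |LG| = 35.20 ✓; ∠(LG, GQ) = 90.00° ✓; |GQ| = 10.00 ✗.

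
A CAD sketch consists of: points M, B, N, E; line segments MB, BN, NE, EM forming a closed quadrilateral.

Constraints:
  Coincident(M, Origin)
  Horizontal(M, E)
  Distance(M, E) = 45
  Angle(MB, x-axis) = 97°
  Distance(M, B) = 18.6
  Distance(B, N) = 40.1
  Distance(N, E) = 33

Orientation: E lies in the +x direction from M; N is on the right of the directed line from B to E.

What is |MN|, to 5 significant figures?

23.722

M is at the origin; ME is horizontal with |ME| = 45.0 and E in +x, so E = (45.0, 0). MB runs at 97.0° with |MB| = 18.6, so B = (-2.2668, 18.461). N is determined by |BN| = 40.1 and |NE| = 33.0 together: it lies at the intersection of circle(B, 40.1) and circle(E, 33.0). With |BE| = 50.744, the foot of the radical line on BE is 30.486 from B and the perpendicular offset is √(40.1² − 30.486²) = 26.050. Taking the right-of-BE solution: N = (16.653, -16.895).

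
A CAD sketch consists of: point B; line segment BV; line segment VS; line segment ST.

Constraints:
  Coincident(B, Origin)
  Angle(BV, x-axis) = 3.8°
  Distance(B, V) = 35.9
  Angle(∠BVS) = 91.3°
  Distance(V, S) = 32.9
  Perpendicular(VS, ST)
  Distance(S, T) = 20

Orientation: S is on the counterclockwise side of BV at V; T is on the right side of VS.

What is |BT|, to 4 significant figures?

65.27

∠BVS = 91.3°, so VS runs at 3.8° + (180° − 91.3°) = 92.50° from the x-axis; with |VS| = 32.9, S = V + 32.9·(cos 92.50°, sin 92.50°) = (34.39, 35.25). VS is perpendicular to ST; with |ST| = 20.0 on the right of VS, T = S + 20.0·(0.9990, 0.04362) = (54.37, 36.12). Then |BT| = |T − B| = 65.27.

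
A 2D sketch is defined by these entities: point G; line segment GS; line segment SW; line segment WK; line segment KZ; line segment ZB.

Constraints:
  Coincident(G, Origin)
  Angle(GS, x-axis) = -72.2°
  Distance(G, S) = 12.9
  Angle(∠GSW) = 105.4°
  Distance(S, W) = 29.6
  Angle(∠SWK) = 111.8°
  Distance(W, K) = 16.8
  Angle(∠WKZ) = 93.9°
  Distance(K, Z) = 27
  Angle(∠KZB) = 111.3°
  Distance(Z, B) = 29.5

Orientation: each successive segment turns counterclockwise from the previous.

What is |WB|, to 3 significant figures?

40.3

∠WKZ = 93.9° gives KZ at 157° from the x-axis; with |KZ| = 27.0, Z = (14.3, 15.5). ∠KZB = 111.3° gives ZB at -135° from the x-axis; with |ZB| = 29.5, B = (-6.41, -5.52). Then |WB| = |B − W| = 40.3.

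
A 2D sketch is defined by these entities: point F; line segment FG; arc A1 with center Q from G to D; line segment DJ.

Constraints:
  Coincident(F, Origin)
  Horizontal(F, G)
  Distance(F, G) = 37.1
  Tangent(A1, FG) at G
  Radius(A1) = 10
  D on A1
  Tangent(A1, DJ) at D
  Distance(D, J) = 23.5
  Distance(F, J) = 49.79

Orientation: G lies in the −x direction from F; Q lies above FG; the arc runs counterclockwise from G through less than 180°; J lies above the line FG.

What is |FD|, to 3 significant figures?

30.6

F is at the origin; FG is horizontal with |FG| = 37.1 and G on the −x side, so G = (-37.1, 0.00). Tangency of A1 to FG means the radius QG is perpendicular to FG, so Q = G + (0, 10) = (-37.1, 10.0). Since QD ⟂ DJ (tangency), |QJ| = √(10.0² + 23.5²) = 25.5 regardless of where D sits on A1. So J lies on both circle(F, 49.79) and circle(Q, 25.5); the above-FG intersection is J = (-35.0, 35.4). D is the foot of the tangent from J: D = (-27.6, 13.1).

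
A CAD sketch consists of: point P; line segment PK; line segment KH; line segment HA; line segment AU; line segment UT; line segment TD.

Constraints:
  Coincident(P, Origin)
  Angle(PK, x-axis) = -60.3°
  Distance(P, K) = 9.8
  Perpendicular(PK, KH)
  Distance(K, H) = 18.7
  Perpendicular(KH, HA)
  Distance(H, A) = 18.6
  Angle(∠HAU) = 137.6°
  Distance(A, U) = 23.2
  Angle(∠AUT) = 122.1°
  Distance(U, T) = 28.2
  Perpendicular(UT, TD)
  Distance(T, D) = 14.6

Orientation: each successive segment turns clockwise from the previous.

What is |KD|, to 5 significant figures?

27.459

P is at the origin; PK runs at -60.3° with length 9.8, so K = (4.8555, -8.5126). PK is perpendicular to KH, so KH runs at -150.30°; with |KH| = 18.7, H = (-11.388, -17.778). The perpendicularity gives HA at right angles to KH, so HA runs at 119.70°; with |HA| = 18.6, A = (-20.603, -1.6211). ∠HAU = 137.6° gives AU at 77.300° from the x-axis; with |AU| = 23.2, U = (-15.503, 21.011). ∠AUT = 122.1° gives UT at 19.400° from the x-axis; with |UT| = 28.2, T = (11.096, 30.378). UT is perpendicular to TD, so TD runs at -70.600°; with |TD| = 14.6, D = (15.945, 16.607). Then |KD| = |D − K| = 27.459.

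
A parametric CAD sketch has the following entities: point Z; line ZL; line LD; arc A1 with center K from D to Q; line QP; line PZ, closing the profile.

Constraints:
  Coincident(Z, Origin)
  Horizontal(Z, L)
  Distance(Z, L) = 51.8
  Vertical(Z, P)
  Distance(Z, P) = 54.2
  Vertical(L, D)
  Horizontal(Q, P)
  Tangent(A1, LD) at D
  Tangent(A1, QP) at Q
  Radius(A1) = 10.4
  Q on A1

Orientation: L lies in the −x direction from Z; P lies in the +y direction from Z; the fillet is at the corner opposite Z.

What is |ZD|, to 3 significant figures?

67.8

Z is at the origin; ZL is horizontal with |ZL| = 51.8 and L on the −x side, so L = (-51.8, 0.00). Z and P share the same x with |ZP| = 54.2 and P on the +y side, so P = (0.00, 54.2). The virtual corner opposite Z is at (-51.8, 54.2). Since A1 is tangent to LD there, KD ⟂ LD and tangency of A1 to QP means the radius KQ is perpendicular to QP, with radius 10.4, so the center K sits 10.4 in from both sides at K = (-41.4, 43.8). That places the tangent points at D = (-51.8, 43.8) on LD and Q = (-41.4, 54.2) on QP. Then |ZD| = |D − Z| = 67.8.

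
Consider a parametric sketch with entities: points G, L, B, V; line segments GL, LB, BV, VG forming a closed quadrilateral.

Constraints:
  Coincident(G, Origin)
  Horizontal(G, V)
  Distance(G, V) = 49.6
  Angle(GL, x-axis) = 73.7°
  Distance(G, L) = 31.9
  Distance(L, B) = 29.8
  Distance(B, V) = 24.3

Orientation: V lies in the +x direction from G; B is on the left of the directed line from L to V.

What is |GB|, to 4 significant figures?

42.56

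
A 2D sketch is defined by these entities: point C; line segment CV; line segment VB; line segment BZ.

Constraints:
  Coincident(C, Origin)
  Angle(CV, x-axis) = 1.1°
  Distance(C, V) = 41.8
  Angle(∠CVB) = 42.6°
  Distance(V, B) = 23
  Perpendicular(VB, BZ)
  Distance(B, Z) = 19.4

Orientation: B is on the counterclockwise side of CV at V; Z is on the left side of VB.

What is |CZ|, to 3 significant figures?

11.8

C is at the origin; CV runs at 1.1° with length 41.8, so V = 41.8·(cos 1.1°, sin 1.1°) = (41.8, 0.802). ∠CVB = 42.6°, so VB runs at 1.1° + (180° − 42.6°) = 138° from the x-axis; with |VB| = 23.0, B = V + 23.0·(cos 138°, sin 138°) = (24.6, 16.0). The perpendicularity gives BZ at right angles to VB; with |BZ| = 19.4 on the left of VB, Z = B + 19.4·(-0.663, -0.749) = (11.7, 1.51). Then |CZ| = |Z − C| = 11.8.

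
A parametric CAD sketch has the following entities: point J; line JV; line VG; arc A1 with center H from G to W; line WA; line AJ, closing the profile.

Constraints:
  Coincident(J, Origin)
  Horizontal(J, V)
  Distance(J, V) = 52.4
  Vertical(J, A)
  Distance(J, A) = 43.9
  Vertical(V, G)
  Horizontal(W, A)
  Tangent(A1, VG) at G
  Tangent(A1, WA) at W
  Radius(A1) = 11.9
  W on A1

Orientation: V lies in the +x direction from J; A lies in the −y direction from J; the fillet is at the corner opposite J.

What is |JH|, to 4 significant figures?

51.62

J is at the origin; J and V share the same y with |JV| = 52.4 and V on the +x side, so V = (52.40, 0.000). J and A share the same x with |JA| = 43.9 and A on the −y side, so A = (0.000, -43.90). The virtual corner opposite J is at (52.40, -43.90). The tangent condition forces HG to be normal to VG and A1 meets WA tangentially, so HW is at right angles to WA, with radius 11.9, so the center H sits 11.9 in from both sides at H = (40.50, -32.00). Then |JH| = |H − J| = 51.62.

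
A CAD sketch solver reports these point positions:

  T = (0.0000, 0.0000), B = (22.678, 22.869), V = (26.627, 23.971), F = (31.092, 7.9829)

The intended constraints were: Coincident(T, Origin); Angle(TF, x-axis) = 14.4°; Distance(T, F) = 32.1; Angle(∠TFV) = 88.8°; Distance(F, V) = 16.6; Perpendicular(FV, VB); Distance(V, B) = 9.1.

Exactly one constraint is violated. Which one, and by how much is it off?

Distance(V, B) = 9.1 — off by 5.00.

T = (0.00, 0.00) ✓; TF at 14.40° ✓; |TF| = 32.10 ✓; ∠TFV = 88.80° ✓; |FV| = 16.60 ✓; ∠(FV, VB) = 89.99° ✓; |VB| = 4.100 ✗.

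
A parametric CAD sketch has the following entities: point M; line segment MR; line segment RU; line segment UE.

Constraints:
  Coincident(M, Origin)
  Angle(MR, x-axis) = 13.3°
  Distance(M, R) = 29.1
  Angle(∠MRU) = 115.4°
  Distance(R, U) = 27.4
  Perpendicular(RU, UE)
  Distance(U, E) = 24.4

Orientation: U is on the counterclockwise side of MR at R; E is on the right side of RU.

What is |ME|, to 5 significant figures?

64.496

M is at the origin; MR runs at 13.3° with length 29.1, so R = 29.1·(cos 13.3°, sin 13.3°) = (28.320, 6.6944). ∠MRU = 115.4°, so RU runs at 13.3° + (180° − 115.4°) = 77.900° from the x-axis; with |RU| = 27.4, U = R + 27.4·(cos 77.900°, sin 77.900°) = (34.063, 33.486). RU is perpendicular to UE; with |UE| = 24.4 on the right of RU, E = U + 24.4·(0.97778, -0.20962) = (57.921, 28.371). Then |ME| = |E − M| = 64.496.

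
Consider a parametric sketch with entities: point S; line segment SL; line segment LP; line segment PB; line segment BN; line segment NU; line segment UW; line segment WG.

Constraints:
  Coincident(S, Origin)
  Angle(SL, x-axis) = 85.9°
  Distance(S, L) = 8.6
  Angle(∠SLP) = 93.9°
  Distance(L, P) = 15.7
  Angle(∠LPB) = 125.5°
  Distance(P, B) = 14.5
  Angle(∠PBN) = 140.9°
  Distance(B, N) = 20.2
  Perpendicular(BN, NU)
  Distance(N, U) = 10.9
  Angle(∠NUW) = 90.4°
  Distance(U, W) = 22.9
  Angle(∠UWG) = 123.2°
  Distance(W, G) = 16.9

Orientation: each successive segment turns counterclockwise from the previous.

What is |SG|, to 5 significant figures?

29.747

∠NUW = 90.4° gives UW at 85.200° from the x-axis; with |UW| = 22.9, W = (-13.679, 2.0881). ∠UWG = 123.2° gives WG at 142.00° from the x-axis; with |WG| = 16.9, G = (-26.996, 12.493). Then |SG| = |G − S| = 29.747.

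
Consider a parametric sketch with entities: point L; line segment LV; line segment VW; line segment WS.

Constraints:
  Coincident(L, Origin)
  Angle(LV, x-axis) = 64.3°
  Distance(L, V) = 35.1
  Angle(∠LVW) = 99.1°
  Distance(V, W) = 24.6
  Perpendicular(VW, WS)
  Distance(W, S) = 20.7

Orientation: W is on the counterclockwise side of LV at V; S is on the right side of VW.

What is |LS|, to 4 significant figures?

63.04

L is at the origin; LV runs at 64.3° with length 35.1, so V = 35.1·(cos 64.3°, sin 64.3°) = (15.22, 31.63). ∠LVW = 99.1°, so VW runs at 64.3° + (180° − 99.1°) = 145.2° from the x-axis; with |VW| = 24.6, W = V + 24.6·(cos 145.2°, sin 145.2°) = (-4.979, 45.67). VW is perpendicular to WS; with |WS| = 20.7 on the right of VW, S = W + 20.7·(0.5707, 0.8211) = (6.835, 62.67). Then |LS| = |S − L| = 63.04.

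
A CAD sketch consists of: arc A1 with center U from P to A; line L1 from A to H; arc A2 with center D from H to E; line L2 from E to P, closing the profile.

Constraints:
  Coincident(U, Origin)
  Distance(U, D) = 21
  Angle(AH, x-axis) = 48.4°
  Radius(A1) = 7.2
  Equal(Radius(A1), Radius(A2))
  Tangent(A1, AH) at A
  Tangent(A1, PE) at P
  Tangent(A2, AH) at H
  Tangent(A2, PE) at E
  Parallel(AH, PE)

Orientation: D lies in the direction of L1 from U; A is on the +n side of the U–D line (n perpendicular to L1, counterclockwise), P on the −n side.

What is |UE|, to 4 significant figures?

22.20

Tangency of A1 to both parallel lines with radius 7.2 puts A and P at U ± 7.2·n: A = (-5.384, 4.780), P = (5.384, -4.780). Equal radii place H and E the same way about D: H = D + 7.2·n = (8.558, 20.48), E = D − 7.2·n = (19.33, 10.92). Then |UE| = |E − U| = 22.20.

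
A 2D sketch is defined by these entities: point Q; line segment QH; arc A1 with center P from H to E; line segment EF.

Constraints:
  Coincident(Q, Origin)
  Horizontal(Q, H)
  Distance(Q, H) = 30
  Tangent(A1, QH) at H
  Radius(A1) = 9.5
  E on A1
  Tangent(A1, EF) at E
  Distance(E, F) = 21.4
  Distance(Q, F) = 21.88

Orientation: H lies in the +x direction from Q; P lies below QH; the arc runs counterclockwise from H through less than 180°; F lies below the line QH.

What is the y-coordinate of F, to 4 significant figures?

-19.93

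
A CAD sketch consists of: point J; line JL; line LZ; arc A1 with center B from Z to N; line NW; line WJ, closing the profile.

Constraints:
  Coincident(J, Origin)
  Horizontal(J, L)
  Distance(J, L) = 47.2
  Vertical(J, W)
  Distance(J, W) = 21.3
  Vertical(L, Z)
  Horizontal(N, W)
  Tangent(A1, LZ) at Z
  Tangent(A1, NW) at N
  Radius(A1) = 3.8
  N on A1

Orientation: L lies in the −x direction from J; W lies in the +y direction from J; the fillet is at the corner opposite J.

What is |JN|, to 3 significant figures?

48.3

The virtual corner opposite J is at (-47.2, 21.3). Tangency of A1 to LZ means the radius BZ is perpendicular to LZ and since A1 is tangent to NW there, BN ⟂ NW, with radius 3.8, so the center B sits 3.8 in from both sides at B = (-43.4, 17.5). That places the tangent points at Z = (-47.2, 17.5) on LZ and N = (-43.4, 21.3) on NW. Then |JN| = |N − J| = 48.3.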